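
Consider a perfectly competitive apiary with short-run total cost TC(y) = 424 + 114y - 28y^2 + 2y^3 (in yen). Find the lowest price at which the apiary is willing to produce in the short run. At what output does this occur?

¥16 per unit, at y = 7

Short-run supply begins at min AVC. From VC = 114y - 28y^2 + 2y^3, AVC = 114 - 28y + 2y^2.
dAVC/dy = -28 + 4y = 0 gives y = 7. min AVC = 114 - 28·7 + 2·7^2 = 16.
For P < ¥16 the firm produces nothing.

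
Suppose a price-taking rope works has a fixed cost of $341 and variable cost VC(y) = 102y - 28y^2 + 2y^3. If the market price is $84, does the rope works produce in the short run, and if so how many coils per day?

Produce at y = 9

Strip out fixed cost: VC = 102y - 28y^2 + 2y^3. Then AVC = 102 - 28y + 2y^2 and MC = 102 - 56y + 6y^2.
AVC hits its minimum where MC = AVC, at y = 7, giving min AVC = 102 - 28·7 + 2·7^2 = $4.
Because $84 ≥ $4, revenue can cover variable cost; the firm operates.
P = MC gives 18 - 56y + 6y^2 = 0, with roots 1/3 and 9. Take the larger (rising MC): y* = 9.
Check: AVC at y = 9 is $12 ≤ P, so revenue covers variable cost.
Profit = P·y − TC = 84·9 − 449 = $307.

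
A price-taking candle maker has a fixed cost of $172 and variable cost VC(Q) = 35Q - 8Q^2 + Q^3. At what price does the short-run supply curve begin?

The shutdown price is the minimum of AVC. VC = 35Q - 8Q^2 + Q^3, so AVC = 35 - 8Q + Q^2.
dAVC/dQ = -8 + 2Q = 0 gives Q = 4. min AVC = 35 - 8·4 + 4^2 = 19.
For P < $19 the firm produces nothing.

$19 per unit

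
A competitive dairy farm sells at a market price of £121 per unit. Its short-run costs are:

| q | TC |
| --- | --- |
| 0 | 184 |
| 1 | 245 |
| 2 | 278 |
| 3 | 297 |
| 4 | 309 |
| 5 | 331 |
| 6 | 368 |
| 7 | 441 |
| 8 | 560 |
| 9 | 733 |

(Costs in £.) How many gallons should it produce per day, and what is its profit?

Compute π = P·q − TC at each output: q=0: -184; q=1: -124; q=2: -36; q=3: 66; q=4: 175; q=5: 274; q=6: 358; q=7: 406; q=8: 408; q=9: 356.
Profit is maximized at q = 8. AVC there is 376/8 = £47 ≤ P, so producing beats shutting down (which would give -£184).

q = 8; profit = £408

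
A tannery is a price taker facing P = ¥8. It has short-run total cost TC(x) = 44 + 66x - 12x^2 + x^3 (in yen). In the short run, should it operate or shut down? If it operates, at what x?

Variable cost is VC = 66x - 12x^2 + x^3, so AVC = VC/x = 66 - 12x + x^2 and MC = dTC/dx = 66 - 24x + 3x^2.
AVC is minimized where dAVC/dx = -12 + 2x = 0, at x = 6; min AVC = 66 - 12·6 + 6^2 = ¥30.
With P < min AVC (¥8 < ¥30), every unit sold adds to the loss.
Best response: produce nothing and absorb the ¥44 fixed cost.

Shut down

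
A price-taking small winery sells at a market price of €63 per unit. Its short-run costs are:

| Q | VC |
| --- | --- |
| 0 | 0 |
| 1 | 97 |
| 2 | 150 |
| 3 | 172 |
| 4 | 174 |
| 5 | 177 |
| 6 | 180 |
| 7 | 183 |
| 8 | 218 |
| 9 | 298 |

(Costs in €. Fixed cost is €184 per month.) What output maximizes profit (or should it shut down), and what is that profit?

Profit at each row (π = 63Q − TC): Q=0: -184; Q=1: -218; Q=2: -208; Q=3: -167; Q=4: -106; Q=5: -46; Q=6: 14; Q=7: 74; Q=8: 102; Q=9: 85.
Profit is maximized at Q = 8. AVC there is 218/8 = €27.25 ≤ P, so producing beats shutting down (which would give -€184).

Q = 8; profit = €102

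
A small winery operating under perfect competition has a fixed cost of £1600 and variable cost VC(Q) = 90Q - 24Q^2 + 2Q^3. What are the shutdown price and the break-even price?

Shutdown price = min AVC. AVC = 90 - 24Q + 2Q^2, with vertex at Q = 6 and minimum £18.
ATC = 1600/Q + 90 - 24Q + 2Q^2. Setting dATC/dQ = −1600/Q^2 − 24 + 4Q = 0 gives Q = 10 (since 4·10^3 − 24·10^2 = 1600).
min ATC = 1600/10 + 90 − 24·10 + 2·10^2 = £210. That is the break-even price.
Between these two prices the firm operates at a loss; above £210 it earns a profit.

Shutdown price = £18; break-even price = £210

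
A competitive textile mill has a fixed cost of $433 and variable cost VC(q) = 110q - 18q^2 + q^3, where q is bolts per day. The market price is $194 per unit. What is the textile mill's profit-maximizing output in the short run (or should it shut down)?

Variable cost is VC = 110q - 18q^2 + q^3, so AVC = VC/q = 110 - 18q + q^2 and MC = dTC/dq = 110 - 36q + 3q^2.
AVC is minimized where dAVC/dq = -18 + 2q = 0, at q = 9; min AVC = 110 - 18·9 + 9^2 = $29.
Because $194 ≥ $29, revenue can cover variable cost; the firm operates.
Solving P = MC: -84 - 36q + 3q^2 = 0 ⇒ q = -2 or 14. On the upward-sloping branch, q* = 14.
Check: AVC at q = 14 is $54 ≤ P, so revenue covers variable cost.
Profit = P·q − TC = 194·14 − 1189 = $1527.

Produce at q = 14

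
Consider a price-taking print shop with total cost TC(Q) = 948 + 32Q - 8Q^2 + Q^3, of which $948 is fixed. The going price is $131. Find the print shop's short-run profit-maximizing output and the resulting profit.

Profit = -$138 at Q = 9

AVC = 32 - 8Q + Q^2; min AVC = $16 at Q = 4. Since P = $131 ≥ min AVC, the firm produces.
With MC = 32 - 16Q + 3Q^2, P = MC on the upward-sloping part at Q* = 9.
TR = 131·9 = 1179. TC = 948 + 369 = 1317. Profit = 1179 − 1317 = -$138.
By producing, the firm covers all variable cost plus $810 of fixed cost; shutting down would lose the full $948.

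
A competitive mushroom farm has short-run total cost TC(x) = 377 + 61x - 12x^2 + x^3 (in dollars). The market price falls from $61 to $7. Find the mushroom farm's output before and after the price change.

Output falls from 8 to 0 (the firm shuts down)

MC = 61 - 24x + 3x^2; the shutdown threshold is min AVC = $25 (at x = 6).
With P = $61 above the shutdown price, P = MC gives x = 8.
At P = $7 < min AVC = $25, price no longer covers variable cost at any output, so the firm shuts down: x = 0.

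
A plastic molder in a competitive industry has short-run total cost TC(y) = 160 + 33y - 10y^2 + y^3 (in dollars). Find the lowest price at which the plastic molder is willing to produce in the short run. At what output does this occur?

$8 per unit, at y = 5

The shutdown price is the minimum of AVC. VC = 33y - 10y^2 + y^3, so AVC = 33 - 10y + y^2.
At the minimum of AVC, MC = AVC. MC = 33 - 20y + 3y^2; setting MC = AVC gives 2y^2 - 10y = 0, so y = 5. min AVC = 8.
So the shutdown price is $8.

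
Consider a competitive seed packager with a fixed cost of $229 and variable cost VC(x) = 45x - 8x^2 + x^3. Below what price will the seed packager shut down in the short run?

$29 per unit

Short-run supply begins at min AVC. From VC = 45x - 8x^2 + x^3, AVC = 45 - 8x + x^2.
At the minimum of AVC, MC = AVC. MC = 45 - 16x + 3x^2; setting MC = AVC gives 2x^2 - 8x = 0, so x = 4. min AVC = 29.
So the shutdown price is $29.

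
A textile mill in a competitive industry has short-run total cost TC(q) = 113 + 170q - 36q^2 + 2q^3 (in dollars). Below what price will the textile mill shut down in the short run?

Short-run supply begins at min AVC. From VC = 170q - 36q^2 + 2q^3, AVC = 170 - 36q + 2q^2.
At the minimum of AVC, MC = AVC. MC = 170 - 72q + 6q^2; setting MC = AVC gives 4q^2 - 36q = 0, so q = 9. min AVC = 8.
For P < $8 the firm produces nothing.

$8 per unit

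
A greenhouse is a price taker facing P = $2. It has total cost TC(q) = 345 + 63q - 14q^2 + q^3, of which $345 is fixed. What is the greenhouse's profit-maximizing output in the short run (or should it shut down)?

Shut down

From TC, MC = TC'(q) = 63 - 28q + 3q^2 and AVC = VC/q = 63 - 14q + q^2.
AVC hits its minimum where MC = AVC, at q = 7, giving min AVC = 63 - 14·7 + 7^2 = $14.
Since P = $2 < min AVC = $14, price fails to cover variable cost at any output.
Shutting down limits the loss to fixed cost, $345.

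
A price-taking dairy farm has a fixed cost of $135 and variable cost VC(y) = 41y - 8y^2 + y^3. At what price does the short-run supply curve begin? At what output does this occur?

$25 per unit, at y = 4

The firm shuts down when price falls below the minimum of average variable cost. AVC = VC/y = 41 - 8y + y^2.
dAVC/dy = -8 + 2y = 0 gives y = 4. min AVC = 41 - 8·4 + 4^2 = 25.
The firm shuts down for any P below $25.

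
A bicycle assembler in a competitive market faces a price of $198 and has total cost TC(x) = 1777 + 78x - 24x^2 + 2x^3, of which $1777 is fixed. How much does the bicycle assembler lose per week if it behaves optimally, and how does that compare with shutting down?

AVC = 78 - 24x + 2x^2; min AVC = $6 at x = 6. Since P = $198 ≥ min AVC, the firm produces.
MC = 78 - 48x + 6x^2. Setting P = MC and taking the root on the rising branch gives x* = 10.
TR = 198·10 = 1980. TC = 1777 + 380 = 2157. Profit = 1980 − 2157 = -$177.
That loss of $177 beats the $1777 the firm would lose by shutting down; producing recovers $1600 of fixed cost.

Profit = -$177 at x = 10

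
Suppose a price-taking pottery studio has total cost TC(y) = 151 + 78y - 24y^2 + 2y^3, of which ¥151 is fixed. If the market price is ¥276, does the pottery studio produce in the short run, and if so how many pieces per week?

Produce at y = 11

Variable cost is VC = 78y - 24y^2 + 2y^3, so AVC = VC/y = 78 - 24y + 2y^2 and MC = dTC/dy = 78 - 48y + 6y^2.
The AVC parabola has its vertex at y = 24/4 = 6, where AVC = 78 - 24·6 + 2·6^2 = ¥6.
P = ¥276 exceeds min AVC = ¥6, so the firm stays open.
Set P = MC: 276 = 78 - 48y + 6y^2 → -198 - 48y + 6y^2 = 0. The roots are y = -3 and y = 11; the profit-maximizing output is on the rising part of MC, so y* = 11.
Check: AVC at y = 11 is ¥56 ≤ P, so revenue covers variable cost.
Profit = P·y − TC = 276·11 − 767 = ¥2269.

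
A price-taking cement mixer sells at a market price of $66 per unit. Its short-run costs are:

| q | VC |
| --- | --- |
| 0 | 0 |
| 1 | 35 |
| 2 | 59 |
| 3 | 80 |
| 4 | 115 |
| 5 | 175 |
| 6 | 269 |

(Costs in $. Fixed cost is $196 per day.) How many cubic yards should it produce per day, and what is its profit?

Compute π = P·q − TC at each output: q=0: -196; q=1: -165; q=2: -123; q=3: -78; q=4: -47; q=5: -41; q=6: -69.
Profit is maximized at q = 5. AVC there is 175/5 = $35 ≤ P, so producing beats shutting down (which would give -$196).

q = 5; profit = -$41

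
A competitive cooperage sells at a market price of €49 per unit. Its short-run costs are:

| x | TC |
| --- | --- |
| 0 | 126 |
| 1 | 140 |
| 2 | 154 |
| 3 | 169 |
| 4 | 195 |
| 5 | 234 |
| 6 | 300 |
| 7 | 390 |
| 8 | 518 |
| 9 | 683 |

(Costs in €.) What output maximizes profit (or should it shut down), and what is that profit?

Profit at each row (π = 49x − TC): x=0: -126; x=1: -91; x=2: -56; x=3: -22; x=4: 1; x=5: 11; x=6: -6; x=7: -47; x=8: -126; x=9: -242.
Profit is maximized at x = 5. AVC there is 108/5 = €21.60 ≤ P, so producing beats shutting down (which would give -€126).

x = 5; profit = €11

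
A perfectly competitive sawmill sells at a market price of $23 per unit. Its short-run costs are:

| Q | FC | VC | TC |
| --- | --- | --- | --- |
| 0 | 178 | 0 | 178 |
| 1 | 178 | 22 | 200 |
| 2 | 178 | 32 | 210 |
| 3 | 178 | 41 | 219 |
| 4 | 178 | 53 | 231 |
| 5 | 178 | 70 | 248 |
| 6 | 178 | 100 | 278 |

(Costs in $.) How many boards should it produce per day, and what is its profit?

Profit at each row (π = 23Q − TC): Q=0: -178; Q=1: -177; Q=2: -164; Q=3: -150; Q=4: -139; Q=5: -133; Q=6: -140.
Profit is maximized at Q = 5. AVC there is 70/5 = $14 ≤ P, so producing beats shutting down (which would give -$178).

Q = 5; profit = -$133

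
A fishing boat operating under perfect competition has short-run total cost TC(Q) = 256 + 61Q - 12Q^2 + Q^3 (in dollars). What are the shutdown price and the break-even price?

Shutdown price = $25; break-even price = $61

AVC = 61 - 12Q + Q^2; minimized at Q = 6, giving min AVC = $25. That is the shutdown price.
ATC = 256/Q + 61 - 12Q + Q^2. Setting dATC/dQ = −256/Q^2 − 12 + 2Q = 0 gives Q = 8 (since 2·8^3 − 12·8^2 = 256).
min ATC = 256/8 + 61 − 12·8 + 8^2 = $61. That is the break-even price.
Between these two prices the firm operates at a loss; above $61 it earns a profit.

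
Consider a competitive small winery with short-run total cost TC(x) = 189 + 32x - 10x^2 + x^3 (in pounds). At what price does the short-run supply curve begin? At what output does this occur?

£7 per unit, at x = 5

The shutdown price is the minimum of AVC. VC = 32x - 10x^2 + x^3, so AVC = 32 - 10x + x^2.
dAVC/dx = -10 + 2x = 0 gives x = 5. min AVC = 32 - 10·5 + 5^2 = 7.
For P < £7 the firm produces nothing.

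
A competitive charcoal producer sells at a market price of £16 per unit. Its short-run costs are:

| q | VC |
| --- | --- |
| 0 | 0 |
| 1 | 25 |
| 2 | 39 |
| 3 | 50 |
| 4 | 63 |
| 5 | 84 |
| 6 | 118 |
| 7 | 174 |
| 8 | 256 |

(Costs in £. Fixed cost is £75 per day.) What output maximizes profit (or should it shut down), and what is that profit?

Profit at each row (π = 16q − TC): q=0: -75; q=1: -84; q=2: -82; q=3: -77; q=4: -74; q=5: -79; q=6: -97; q=7: -137; q=8: -203.
Profit is maximized at q = 4. AVC there is 63/4 = £15.75 ≤ P, so producing beats shutting down (which would give -£75).

q = 4; profit = -£74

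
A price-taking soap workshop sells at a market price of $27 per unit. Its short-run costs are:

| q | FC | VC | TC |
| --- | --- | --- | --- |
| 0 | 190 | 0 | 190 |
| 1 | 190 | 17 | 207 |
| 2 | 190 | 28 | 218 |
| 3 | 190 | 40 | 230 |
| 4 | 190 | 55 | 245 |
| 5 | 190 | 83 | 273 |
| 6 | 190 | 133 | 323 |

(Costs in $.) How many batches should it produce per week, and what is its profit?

Tabulate TR − TC: q=0: -190; q=1: -180; q=2: -164; q=3: -149; q=4: -137; q=5: -138; q=6: -161.
Profit is maximized at q = 4. AVC there is 55/4 = $13.75 ≤ P, so producing beats shutting down (which would give -$190).

q = 4; profit = -$137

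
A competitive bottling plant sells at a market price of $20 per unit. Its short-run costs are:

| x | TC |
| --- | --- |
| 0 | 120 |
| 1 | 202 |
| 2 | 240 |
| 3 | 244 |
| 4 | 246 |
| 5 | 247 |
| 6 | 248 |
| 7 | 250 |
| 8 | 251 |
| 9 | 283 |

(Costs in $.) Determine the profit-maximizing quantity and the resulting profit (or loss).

x = 8; profit = -$91

Profit at each row (π = 20x − TC): x=0: -120; x=1: -182; x=2: -200; x=3: -184; x=4: -166; x=5: -147; x=6: -128; x=7: -110; x=8: -91; x=9: -103.
Profit is maximized at x = 8. AVC there is 131/8 = $16.38 ≤ P, so producing beats shutting down (which would give -$120).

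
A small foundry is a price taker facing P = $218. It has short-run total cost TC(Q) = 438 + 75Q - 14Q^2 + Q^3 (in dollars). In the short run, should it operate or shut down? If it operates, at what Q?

Variable cost is VC = 75Q - 14Q^2 + Q^3, so AVC = VC/Q = 75 - 14Q + Q^2 and MC = dTC/dQ = 75 - 28Q + 3Q^2.
The AVC parabola has its vertex at Q = 14/2 = 7, where AVC = 75 - 14·7 + 7^2 = $26.
P = $218 exceeds min AVC = $26, so the firm stays open.
P = MC gives -143 - 28Q + 3Q^2 = 0, with roots -11/3 and 13. Take the larger (rising MC): Q* = 13.
Check: AVC at Q = 13 is $62 ≤ P, so revenue covers variable cost.
Profit = P·Q − TC = 218·13 − 1244 = $1590.

Produce at Q = 13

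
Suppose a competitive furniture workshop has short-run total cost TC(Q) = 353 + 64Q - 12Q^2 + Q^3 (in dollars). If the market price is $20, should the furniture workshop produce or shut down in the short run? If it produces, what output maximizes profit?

Strip out fixed cost: VC = 64Q - 12Q^2 + Q^3. Then AVC = 64 - 12Q + Q^2 and MC = 64 - 24Q + 3Q^2.
AVC is minimized where dAVC/dQ = -12 + 2Q = 0, at Q = 6; min AVC = 64 - 12·6 + 6^2 = $28.
P = $20 lies below min AVC = $28; no output level covers variable cost.
The firm minimizes its loss by shutting down and losing only its fixed cost of $353.

Shut down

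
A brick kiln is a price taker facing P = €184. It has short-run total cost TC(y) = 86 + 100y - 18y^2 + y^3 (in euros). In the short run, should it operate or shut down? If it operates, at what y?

Produce at y = 14

Strip out fixed cost: VC = 100y - 18y^2 + y^3. Then AVC = 100 - 18y + y^2 and MC = 100 - 36y + 3y^2.
The AVC parabola has its vertex at y = 18/2 = 9, where AVC = 100 - 18·9 + 9^2 = €19.
P = €184 exceeds min AVC = €19, so the firm stays open.
Set P = MC: 184 = 100 - 36y + 3y^2 → -84 - 36y + 3y^2 = 0. The roots are y = -2 and y = 14; the profit-maximizing output is on the rising part of MC, so y* = 14.
Check: AVC at y = 14 is €44 ≤ P, so revenue covers variable cost.
Profit = P·y − TC = 184·14 − 702 = €1874.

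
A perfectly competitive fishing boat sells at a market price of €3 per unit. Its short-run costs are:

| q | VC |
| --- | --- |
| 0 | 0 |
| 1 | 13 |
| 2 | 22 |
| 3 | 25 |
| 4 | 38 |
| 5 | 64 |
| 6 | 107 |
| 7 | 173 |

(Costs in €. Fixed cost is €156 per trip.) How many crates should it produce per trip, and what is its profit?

Profit at each row (π = 3q − TC): q=0: -156; q=1: -166; q=2: -172; q=3: -172; q=4: -182; q=5: -205; q=6: -245; q=7: -308.
Profit is highest at q = 0. Equivalently, the lowest AVC in the table is 25/3 ≈ €8.33 at q = 3, and P = €3 falls below it — price never covers variable cost, so the firm shuts down and loses only its fixed cost.

q = 0 (shut down); profit = -€156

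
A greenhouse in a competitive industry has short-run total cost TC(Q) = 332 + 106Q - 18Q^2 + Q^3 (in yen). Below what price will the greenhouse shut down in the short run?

¥25 per unit

Short-run supply begins at min AVC. From VC = 106Q - 18Q^2 + Q^3, AVC = 106 - 18Q + Q^2.
dAVC/dQ = -18 + 2Q = 0 gives Q = 9. min AVC = 106 - 18·9 + 9^2 = 25.
For P < ¥25 the firm produces nothing.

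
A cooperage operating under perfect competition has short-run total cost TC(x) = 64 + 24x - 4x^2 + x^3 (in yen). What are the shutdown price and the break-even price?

Shutdown price = ¥20; break-even price = ¥40

AVC = 24 - 4x + x^2; minimized at x = 2, giving min AVC = ¥20. That is the shutdown price.
ATC = 64/x + 24 - 4x + x^2. Setting dATC/dx = −64/x^2 − 4 + 2x = 0 gives x = 4 (since 2·4^3 − 4·4^2 = 64).
min ATC = 64/4 + 24 − 4·4 + 4^2 = ¥40. That is the break-even price.
Between these two prices the firm operates at a loss; above ¥40 it earns a profit.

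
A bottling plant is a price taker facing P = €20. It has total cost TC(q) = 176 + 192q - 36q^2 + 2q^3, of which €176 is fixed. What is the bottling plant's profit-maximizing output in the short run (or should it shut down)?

Shut down

Strip out fixed cost: VC = 192q - 36q^2 + 2q^3. Then AVC = 192 - 36q + 2q^2 and MC = 192 - 72q + 6q^2.
The AVC parabola has its vertex at q = 36/4 = 9, where AVC = 192 - 36·9 + 2·9^2 = €30.
With P < min AVC (€20 < €30), every unit sold adds to the loss.
Best response: produce nothing and absorb the €176 fixed cost.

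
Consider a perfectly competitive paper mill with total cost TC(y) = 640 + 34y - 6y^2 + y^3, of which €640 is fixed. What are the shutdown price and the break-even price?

Shutdown price = min AVC. AVC = 34 - 6y + y^2, with vertex at y = 3 and minimum €25.
ATC = 640/y + 34 - 6y + y^2. Setting dATC/dy = −640/y^2 − 6 + 2y = 0 gives y = 8 (since 2·8^3 − 6·8^2 = 640).
min ATC = 640/8 + 34 − 6·8 + 8^2 = €130. That is the break-even price.
Between these two prices the firm operates at a loss; above €130 it earns a profit.

Shutdown price = €25; break-even price = €130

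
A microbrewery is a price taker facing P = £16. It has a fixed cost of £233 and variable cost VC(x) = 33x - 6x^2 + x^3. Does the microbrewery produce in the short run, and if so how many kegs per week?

Shut down

Variable cost is VC = 33x - 6x^2 + x^3, so AVC = VC/x = 33 - 6x + x^2 and MC = dTC/dx = 33 - 12x + 3x^2.
The AVC parabola has its vertex at x = 6/2 = 3, where AVC = 33 - 6·3 + 3^2 = £24.
With P < min AVC (£16 < £24), every unit sold adds to the loss.
Best response: produce nothing and absorb the £233 fixed cost.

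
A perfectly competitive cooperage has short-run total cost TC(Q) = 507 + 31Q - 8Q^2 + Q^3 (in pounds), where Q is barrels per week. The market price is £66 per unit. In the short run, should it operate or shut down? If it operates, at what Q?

Variable cost is VC = 31Q - 8Q^2 + Q^3, so AVC = VC/Q = 31 - 8Q + Q^2 and MC = dTC/dQ = 31 - 16Q + 3Q^2.
The AVC parabola has its vertex at Q = 8/2 = 4, where AVC = 31 - 8·4 + 4^2 = £15.
Since P = £66 ≥ min AVC = £15, price covers variable cost and the firm should produce.
P = MC gives -35 - 16Q + 3Q^2 = 0, with roots -5/3 and 7. Take the larger (rising MC): Q* = 7.
Check: AVC at Q = 7 is £24 ≤ P, so revenue covers variable cost.
Profit = P·Q − TC = 66·7 − 675 = -£213, a loss, but smaller than the £507 fixed cost the firm would lose by shutting down.

Produce at Q = 7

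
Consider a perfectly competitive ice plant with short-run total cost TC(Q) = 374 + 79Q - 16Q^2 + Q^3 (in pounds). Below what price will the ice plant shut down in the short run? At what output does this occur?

£15 per unit, at Q = 8

The firm shuts down when price falls below the minimum of average variable cost. AVC = VC/Q = 79 - 16Q + Q^2.
At the minimum of AVC, MC = AVC. MC = 79 - 32Q + 3Q^2; setting MC = AVC gives 2Q^2 - 16Q = 0, so Q = 8. min AVC = 15.
The firm shuts down for any P below £15.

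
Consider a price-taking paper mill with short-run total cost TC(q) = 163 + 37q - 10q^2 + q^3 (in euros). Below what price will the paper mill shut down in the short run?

The shutdown price is the minimum of AVC. VC = 37q - 10q^2 + q^3, so AVC = 37 - 10q + q^2.
At the minimum of AVC, MC = AVC. MC = 37 - 20q + 3q^2; setting MC = AVC gives 2q^2 - 10q = 0, so q = 5. min AVC = 12.
So the shutdown price is €12.

€12 per unit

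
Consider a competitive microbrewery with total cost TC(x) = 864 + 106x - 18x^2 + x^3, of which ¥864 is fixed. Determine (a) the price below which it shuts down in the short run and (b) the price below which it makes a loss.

Shutdown price = ¥25; break-even price = ¥106

Shutdown price = min AVC. AVC = 106 - 18x + x^2, with vertex at x = 9 and minimum ¥25.
ATC = 864/x + 106 - 18x + x^2. Setting dATC/dx = −864/x^2 − 18 + 2x = 0 gives x = 12 (since 2·12^3 − 18·12^2 = 864).
min ATC = 864/12 + 106 − 18·12 + 12^2 = ¥106. That is the break-even price.
For ¥25 ≤ P < ¥106 the firm produces at a loss; below ¥25 it shuts down.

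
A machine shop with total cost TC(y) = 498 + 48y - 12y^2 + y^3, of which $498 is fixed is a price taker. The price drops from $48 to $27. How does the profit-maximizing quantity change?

MC = 48 - 24y + 3y^2; the shutdown threshold is min AVC = $12 (at y = 6).
With P = $48 above the shutdown price, P = MC gives y = 8.
At P = $27 ≥ min AVC, set P = MC: y = 7. The firm stays open but cuts output.

Output falls from 8 to 7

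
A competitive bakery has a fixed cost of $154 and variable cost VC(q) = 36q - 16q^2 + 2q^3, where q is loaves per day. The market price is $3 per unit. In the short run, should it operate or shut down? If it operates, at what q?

Shut down

Strip out fixed cost: VC = 36q - 16q^2 + 2q^3. Then AVC = 36 - 16q + 2q^2 and MC = 36 - 32q + 6q^2.
AVC hits its minimum where MC = AVC, at q = 4, giving min AVC = 36 - 16·4 + 2·4^2 = $4.
With P < min AVC ($3 < $4), every unit sold adds to the loss.
Best response: produce nothing and absorb the $154 fixed cost.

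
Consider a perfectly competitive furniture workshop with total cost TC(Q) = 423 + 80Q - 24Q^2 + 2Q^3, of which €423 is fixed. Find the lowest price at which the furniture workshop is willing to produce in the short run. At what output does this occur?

The shutdown price is the minimum of AVC. VC = 80Q - 24Q^2 + 2Q^3, so AVC = 80 - 24Q + 2Q^2.
dAVC/dQ = -24 + 4Q = 0 gives Q = 6. min AVC = 80 - 24·6 + 2·6^2 = 8.
So the shutdown price is €8.

€8 per unit, at Q = 6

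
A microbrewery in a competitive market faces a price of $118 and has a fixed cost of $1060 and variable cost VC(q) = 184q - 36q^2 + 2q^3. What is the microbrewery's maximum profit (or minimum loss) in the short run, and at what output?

Profit = -$92 at q = 11

AVC = 184 - 36q + 2q^2 has its minimum $22 at q = 9; price $118 clears that bar, so the firm operates.
With MC = 184 - 72q + 6q^2, P = MC on the upward-sloping part at q* = 11.
TR = 118·11 = 1298. TC = 1060 + 330 = 1390. Profit = 1298 − 1390 = -$92.
Shutting down would mean losing the fixed cost of $1060, so operating at a loss of $92 is better by $968.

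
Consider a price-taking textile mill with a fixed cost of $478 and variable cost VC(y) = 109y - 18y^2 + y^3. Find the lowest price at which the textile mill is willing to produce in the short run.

$28 per unit

The shutdown price is the minimum of AVC. VC = 109y - 18y^2 + y^3, so AVC = 109 - 18y + y^2.
dAVC/dy = -18 + 2y = 0 gives y = 9. min AVC = 109 - 18·9 + 9^2 = 28.
The firm shuts down for any P below $28.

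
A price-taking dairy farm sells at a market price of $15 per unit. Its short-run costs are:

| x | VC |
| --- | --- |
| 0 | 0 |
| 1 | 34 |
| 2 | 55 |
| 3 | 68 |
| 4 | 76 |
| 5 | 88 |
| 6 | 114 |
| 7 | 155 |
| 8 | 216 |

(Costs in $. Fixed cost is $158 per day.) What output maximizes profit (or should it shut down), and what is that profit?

Tabulate TR − TC: x=0: -158; x=1: -177; x=2: -183; x=3: -181; x=4: -174; x=5: -171; x=6: -182; x=7: -208; x=8: -254.
Profit is highest at x = 0. Equivalently, the lowest AVC in the table is 88/5 ≈ $17.60 at x = 5, and P = $15 falls below it — price never covers variable cost, so the firm shuts down and loses only its fixed cost.

x = 0 (shut down); profit = -$158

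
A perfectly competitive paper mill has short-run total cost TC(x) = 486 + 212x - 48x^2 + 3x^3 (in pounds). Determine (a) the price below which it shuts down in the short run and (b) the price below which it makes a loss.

AVC = 212 - 48x + 3x^2; minimized at x = 8, giving min AVC = £20. That is the shutdown price.
ATC = 486/x + 212 - 48x + 3x^2. Setting dATC/dx = −486/x^2 − 48 + 6x = 0 gives x = 9 (since 6·9^3 − 48·9^2 = 486).
min ATC = 486/9 + 212 − 48·9 + 3·9^2 = £77. That is the break-even price.
For £20 ≤ P < £77 the firm produces at a loss; below £20 it shuts down.

Shutdown price = £20; break-even price = £77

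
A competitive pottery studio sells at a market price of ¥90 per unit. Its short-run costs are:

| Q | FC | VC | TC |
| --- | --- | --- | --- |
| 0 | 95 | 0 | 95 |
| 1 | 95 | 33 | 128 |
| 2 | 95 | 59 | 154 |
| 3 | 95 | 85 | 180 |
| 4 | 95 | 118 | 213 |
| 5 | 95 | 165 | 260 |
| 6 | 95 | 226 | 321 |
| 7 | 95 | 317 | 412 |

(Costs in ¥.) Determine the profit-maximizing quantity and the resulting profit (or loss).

Q = 6; profit = ¥219

Profit at each row (π = 90Q − TC): Q=0: -95; Q=1: -38; Q=2: 26; Q=3: 90; Q=4: 147; Q=5: 190; Q=6: 219; Q=7: 218.
Profit is maximized at Q = 6. AVC there is 226/6 = ¥37.67 ≤ P, so producing beats shutting down (which would give -¥95).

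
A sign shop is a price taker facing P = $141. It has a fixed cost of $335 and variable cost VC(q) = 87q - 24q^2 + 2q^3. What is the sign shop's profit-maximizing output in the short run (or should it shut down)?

Strip out fixed cost: VC = 87q - 24q^2 + 2q^3. Then AVC = 87 - 24q + 2q^2 and MC = 87 - 48q + 6q^2.
AVC is minimized where dAVC/dq = -24 + 4q = 0, at q = 6; min AVC = 87 - 24·6 + 2·6^2 = $15.
Because $141 ≥ $15, revenue can cover variable cost; the firm operates.
Solving P = MC: -54 - 48q + 6q^2 = 0 ⇒ q = -1 or 9. On the upward-sloping branch, q* = 9.
Check: AVC at q = 9 is $33 ≤ P, so revenue covers variable cost.
Profit = P·q − TC = 141·9 − 632 = $637.

Produce at q = 9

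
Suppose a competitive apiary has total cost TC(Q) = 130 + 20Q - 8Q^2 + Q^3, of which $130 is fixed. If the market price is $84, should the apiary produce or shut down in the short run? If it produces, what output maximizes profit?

Variable cost is VC = 20Q - 8Q^2 + Q^3, so AVC = VC/Q = 20 - 8Q + Q^2 and MC = dTC/dQ = 20 - 16Q + 3Q^2.
AVC hits its minimum where MC = AVC, at Q = 4, giving min AVC = 20 - 8·4 + 4^2 = $4.
Because $84 ≥ $4, revenue can cover variable cost; the firm operates.
Set P = MC: 84 = 20 - 16Q + 3Q^2 → -64 - 16Q + 3Q^2 = 0. The roots are Q = -8/3 and Q = 8; the profit-maximizing output is on the rising part of MC, so Q* = 8.
Check: AVC at Q = 8 is $20 ≤ P, so revenue covers variable cost.
Profit = P·Q − TC = 84·8 − 290 = $382.

Produce at Q = 8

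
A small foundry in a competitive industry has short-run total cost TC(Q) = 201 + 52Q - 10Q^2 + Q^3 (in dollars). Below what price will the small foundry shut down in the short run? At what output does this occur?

The firm shuts down when price falls below the minimum of average variable cost. AVC = VC/Q = 52 - 10Q + Q^2.
dAVC/dQ = -10 + 2Q = 0 gives Q = 5. min AVC = 52 - 10·5 + 5^2 = 27.
So the shutdown price is $27.

$27 per unit, at Q = 5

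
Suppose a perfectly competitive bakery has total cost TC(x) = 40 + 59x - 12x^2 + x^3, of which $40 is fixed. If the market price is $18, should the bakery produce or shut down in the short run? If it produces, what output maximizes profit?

Variable cost is VC = 59x - 12x^2 + x^3, so AVC = VC/x = 59 - 12x + x^2 and MC = dTC/dx = 59 - 24x + 3x^2.
The AVC parabola has its vertex at x = 12/2 = 6, where AVC = 59 - 12·6 + 6^2 = $23.
P = $18 lies below min AVC = $23; no output level covers variable cost.
The firm minimizes its loss by shutting down and losing only its fixed cost of $40.

Shut down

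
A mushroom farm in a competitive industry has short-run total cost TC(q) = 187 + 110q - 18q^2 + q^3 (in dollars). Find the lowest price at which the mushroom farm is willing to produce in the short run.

Short-run supply begins at min AVC. From VC = 110q - 18q^2 + q^3, AVC = 110 - 18q + q^2.
At the minimum of AVC, MC = AVC. MC = 110 - 36q + 3q^2; setting MC = AVC gives 2q^2 - 18q = 0, so q = 9. min AVC = 29.
For P < $29 the firm produces nothing.

$29 per unit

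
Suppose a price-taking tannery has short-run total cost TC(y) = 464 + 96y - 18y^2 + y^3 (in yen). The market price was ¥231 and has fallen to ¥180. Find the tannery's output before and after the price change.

Output falls from 15 to 14

AVC = 96 - 18y + y^2, minimized at y = 9 where min AVC = ¥15. MC = 96 - 36y + 3y^2.
At P = ¥231 ≥ min AVC, set P = MC on the rising branch: y = 15.
At P = ¥180 ≥ min AVC, set P = MC: y = 14. The firm stays open but cuts output.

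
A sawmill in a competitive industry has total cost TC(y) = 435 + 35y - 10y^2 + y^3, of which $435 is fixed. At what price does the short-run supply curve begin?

Short-run supply begins at min AVC. From VC = 35y - 10y^2 + y^3, AVC = 35 - 10y + y^2.
At the minimum of AVC, MC = AVC. MC = 35 - 20y + 3y^2; setting MC = AVC gives 2y^2 - 10y = 0, so y = 5. min AVC = 10.
The firm shuts down for any P below $10.

$10 per unit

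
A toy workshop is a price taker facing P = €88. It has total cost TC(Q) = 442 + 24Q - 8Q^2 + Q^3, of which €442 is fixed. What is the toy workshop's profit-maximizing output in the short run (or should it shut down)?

Strip out fixed cost: VC = 24Q - 8Q^2 + Q^3. Then AVC = 24 - 8Q + Q^2 and MC = 24 - 16Q + 3Q^2.
AVC hits its minimum where MC = AVC, at Q = 4, giving min AVC = 24 - 8·4 + 4^2 = €8.
Since P = €88 ≥ min AVC = €8, price covers variable cost and the firm should produce.
Solving P = MC: -64 - 16Q + 3Q^2 = 0 ⇒ Q = -8/3 or 8. On the upward-sloping branch, Q* = 8.
Check: AVC at Q = 8 is €24 ≤ P, so revenue covers variable cost.
Profit = P·Q − TC = 88·8 − 634 = €70.

Produce at Q = 8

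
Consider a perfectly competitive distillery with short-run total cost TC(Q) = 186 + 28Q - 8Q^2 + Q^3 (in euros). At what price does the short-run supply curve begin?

€12 per unit

Short-run supply begins at min AVC. From VC = 28Q - 8Q^2 + Q^3, AVC = 28 - 8Q + Q^2.
At the minimum of AVC, MC = AVC. MC = 28 - 16Q + 3Q^2; setting MC = AVC gives 2Q^2 - 8Q = 0, so Q = 4. min AVC = 12.
So the shutdown price is €12.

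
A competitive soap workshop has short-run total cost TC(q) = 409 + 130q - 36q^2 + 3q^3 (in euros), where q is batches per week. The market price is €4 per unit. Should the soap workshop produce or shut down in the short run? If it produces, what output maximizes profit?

Shut down

From TC, MC = TC'(q) = 130 - 72q + 9q^2 and AVC = VC/q = 130 - 36q + 3q^2.
AVC hits its minimum where MC = AVC, at q = 6, giving min AVC = 130 - 36·6 + 3·6^2 = €22.
Since P = €4 < min AVC = €22, price fails to cover variable cost at any output.
Best response: produce nothing and absorb the €409 fixed cost.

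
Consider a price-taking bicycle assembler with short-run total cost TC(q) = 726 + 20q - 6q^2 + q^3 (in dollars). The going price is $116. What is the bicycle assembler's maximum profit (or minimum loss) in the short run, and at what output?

AVC = 20 - 6q + q^2; min AVC = $11 at q = 3. Since P = $116 ≥ min AVC, the firm produces.
With MC = 20 - 12q + 3q^2, P = MC on the upward-sloping part at q* = 8.
TR = 116·8 = 928. TC = 726 + 288 = 1014. Profit = 928 − 1014 = -$86.
By producing, the firm covers all variable cost plus $640 of fixed cost; shutting down would lose the full $726.

Profit = -$86 at q = 8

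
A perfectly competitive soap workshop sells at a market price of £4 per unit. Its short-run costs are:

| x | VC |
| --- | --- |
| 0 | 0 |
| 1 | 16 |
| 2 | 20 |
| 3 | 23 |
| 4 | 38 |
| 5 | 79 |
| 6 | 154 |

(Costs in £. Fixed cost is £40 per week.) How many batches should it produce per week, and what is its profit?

x = 0 (shut down); profit = -£40

Profit at each row (π = 4x − TC): x=0: -40; x=1: -52; x=2: -52; x=3: -51; x=4: -62; x=5: -99; x=6: -170.
Profit is highest at x = 0. Equivalently, the lowest AVC in the table is 23/3 ≈ £7.67 at x = 3, and P = £4 falls below it — price never covers variable cost, so the firm shuts down and loses only its fixed cost.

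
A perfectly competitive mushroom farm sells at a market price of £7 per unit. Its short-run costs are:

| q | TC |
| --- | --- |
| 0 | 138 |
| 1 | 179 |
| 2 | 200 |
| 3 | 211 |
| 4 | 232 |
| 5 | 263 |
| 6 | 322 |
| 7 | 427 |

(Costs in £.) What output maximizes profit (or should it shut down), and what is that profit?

Tabulate TR − TC: q=0: -138; q=1: -172; q=2: -186; q=3: -190; q=4: -204; q=5: -228; q=6: -280; q=7: -378.
Profit is highest at q = 0. Equivalently, the lowest AVC in the table is 94/4 ≈ £23.50 at q = 4, and P = £7 falls below it — price never covers variable cost, so the firm shuts down and loses only its fixed cost.

q = 0 (shut down); profit = -£138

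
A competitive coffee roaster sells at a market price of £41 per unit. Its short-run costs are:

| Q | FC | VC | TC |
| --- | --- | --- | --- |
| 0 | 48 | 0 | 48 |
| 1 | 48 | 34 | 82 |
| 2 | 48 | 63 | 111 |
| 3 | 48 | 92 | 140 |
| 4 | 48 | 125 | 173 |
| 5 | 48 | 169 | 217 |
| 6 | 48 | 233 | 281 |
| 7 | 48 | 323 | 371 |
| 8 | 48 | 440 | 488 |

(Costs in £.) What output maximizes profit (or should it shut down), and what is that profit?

Compute π = P·Q − TC at each output: Q=0: -48; Q=1: -41; Q=2: -29; Q=3: -17; Q=4: -9; Q=5: -12; Q=6: -35; Q=7: -84; Q=8: -160.
Profit is maximized at Q = 4. AVC there is 125/4 = £31.25 ≤ P, so producing beats shutting down (which would give -£48).

Q = 4; profit = -£9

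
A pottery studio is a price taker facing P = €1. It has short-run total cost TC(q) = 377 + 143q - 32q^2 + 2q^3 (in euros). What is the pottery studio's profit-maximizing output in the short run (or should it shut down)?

Shut down

Variable cost is VC = 143q - 32q^2 + 2q^3, so AVC = VC/q = 143 - 32q + 2q^2 and MC = dTC/dq = 143 - 64q + 6q^2.
AVC is minimized where dAVC/dq = -32 + 4q = 0, at q = 8; min AVC = 143 - 32·8 + 2·8^2 = €15.
P = €1 lies below min AVC = €15; no output level covers variable cost.
Best response: produce nothing and absorb the €377 fixed cost.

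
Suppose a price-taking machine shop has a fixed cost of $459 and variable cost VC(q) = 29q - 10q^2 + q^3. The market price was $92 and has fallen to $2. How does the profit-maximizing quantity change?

Output falls from 9 to 0 (the firm shuts down)

AVC = 29 - 10q + q^2, minimized at q = 5 where min AVC = $4. MC = 29 - 20q + 3q^2.
With P = $92 above the shutdown price, P = MC gives q = 9.
At P = $2 < min AVC = $4, price no longer covers variable cost at any output, so the firm shuts down: q = 0.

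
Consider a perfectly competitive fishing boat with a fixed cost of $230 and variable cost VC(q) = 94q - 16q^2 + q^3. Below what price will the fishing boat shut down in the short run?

The firm shuts down when price falls below the minimum of average variable cost. AVC = VC/q = 94 - 16q + q^2.
At the minimum of AVC, MC = AVC. MC = 94 - 32q + 3q^2; setting MC = AVC gives 2q^2 - 16q = 0, so q = 8. min AVC = 30.
For P < $30 the firm produces nothing.

$30 per unit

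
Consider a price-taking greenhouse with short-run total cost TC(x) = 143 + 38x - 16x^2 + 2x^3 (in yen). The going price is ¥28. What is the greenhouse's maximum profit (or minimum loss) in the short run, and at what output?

AVC = 38 - 16x + 2x^2; min AVC = ¥6 at x = 4. Since P = ¥28 ≥ min AVC, the firm produces.
With MC = 38 - 32x + 6x^2, P = MC on the upward-sloping part at x* = 5.
TR = 28·5 = 140. TC = 143 + 40 = 183. Profit = 140 − 183 = -¥43.
Shutting down would mean losing the fixed cost of ¥143, so operating at a loss of ¥43 is better by ¥100.

Profit = -¥43 at x = 5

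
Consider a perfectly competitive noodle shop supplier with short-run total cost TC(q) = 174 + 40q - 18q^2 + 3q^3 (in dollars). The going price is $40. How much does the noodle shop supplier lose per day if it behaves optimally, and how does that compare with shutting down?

Profit = -$78 at q = 4

AVC = 40 - 18q + 3q^2 has its minimum $13 at q = 3; price $40 clears that bar, so the firm operates.
With MC = 40 - 36q + 9q^2, P = MC on the upward-sloping part at q* = 4.
TR = 40·4 = 160. TC = 174 + 64 = 238. Profit = 160 − 238 = -$78.
By producing, the firm covers all variable cost plus $96 of fixed cost; shutting down would lose the full $174.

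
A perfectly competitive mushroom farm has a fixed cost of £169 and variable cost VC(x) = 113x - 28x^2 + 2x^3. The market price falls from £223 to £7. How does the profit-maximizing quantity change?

Output falls from 11 to 0 (the firm shuts down)

MC = 113 - 56x + 6x^2; the shutdown threshold is min AVC = £15 (at x = 7).
With P = £223 above the shutdown price, P = MC gives x = 11.
At P = £7 < min AVC = £15, price no longer covers variable cost at any output, so the firm shuts down: x = 0.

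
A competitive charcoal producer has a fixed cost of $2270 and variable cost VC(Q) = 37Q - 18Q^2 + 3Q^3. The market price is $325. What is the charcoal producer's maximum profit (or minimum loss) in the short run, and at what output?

AVC = 37 - 18Q + 3Q^2; min AVC = $10 at Q = 3. Since P = $325 ≥ min AVC, the firm produces.
With MC = 37 - 36Q + 9Q^2, P = MC on the upward-sloping part at Q* = 8.
TR = 325·8 = 2600. TC = 2270 + 680 = 2950. Profit = 2600 − 2950 = -$350.
That loss of $350 beats the $2270 the firm would lose by shutting down; producing recovers $1920 of fixed cost.

Profit = -$350 at Q = 8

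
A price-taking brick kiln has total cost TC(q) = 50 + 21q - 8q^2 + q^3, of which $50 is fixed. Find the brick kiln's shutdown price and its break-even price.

Shutdown price = min AVC. AVC = 21 - 8q + q^2, with vertex at q = 4 and minimum $5.
ATC = 50/q + 21 - 8q + q^2. Setting dATC/dq = −50/q^2 − 8 + 2q = 0 gives q = 5 (since 2·5^3 − 8·5^2 = 50).
min ATC = 50/5 + 21 − 8·5 + 5^2 = $16. That is the break-even price.
Between these two prices the firm operates at a loss; above $16 it earns a profit.

Shutdown price = $5; break-even price = $16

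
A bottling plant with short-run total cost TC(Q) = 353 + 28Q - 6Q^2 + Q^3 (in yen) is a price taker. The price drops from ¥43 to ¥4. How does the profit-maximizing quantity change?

Output falls from 5 to 0 (the firm shuts down)

AVC = 28 - 6Q + Q^2, minimized at Q = 3 where min AVC = ¥19. MC = 28 - 12Q + 3Q^2.
With P = ¥43 above the shutdown price, P = MC gives Q = 5.
At P = ¥4 < min AVC = ¥19, price no longer covers variable cost at any output, so the firm shuts down: Q = 0.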